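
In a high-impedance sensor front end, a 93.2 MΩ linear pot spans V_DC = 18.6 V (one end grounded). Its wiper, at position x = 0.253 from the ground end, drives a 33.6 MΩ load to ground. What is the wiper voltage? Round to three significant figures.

Split the track: R_lower = x·R_p = 23.58 MΩ, R_upper = (1−x)·R_p = 69.62 MΩ.
Lower segment in parallel with the load: 23.58 ‖ 33.6 = 13.86 MΩ.
V_out = 18.6 × 13.86/(69.62 + 13.86) = 3.087 V.

V_out ≈ 3.09 V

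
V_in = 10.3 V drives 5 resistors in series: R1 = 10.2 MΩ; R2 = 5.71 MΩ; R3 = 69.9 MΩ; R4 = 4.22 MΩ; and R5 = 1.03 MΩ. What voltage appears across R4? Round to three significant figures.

V ≈ 0.477 V

ΣR = 10.2 + 5.71 + 69.9 + 4.22 + 1.03 = 91.06 MΩ.
By the voltage-divider rule, V = 10.3 × 4.220/91.06 = 0.4773 V.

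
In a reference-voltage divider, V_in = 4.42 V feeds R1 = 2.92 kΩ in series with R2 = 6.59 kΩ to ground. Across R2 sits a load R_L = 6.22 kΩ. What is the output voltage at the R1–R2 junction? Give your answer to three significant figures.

The load sits in parallel with R2, giving an effective lower resistance R2' = R2·R_L/(R2+R_L) = 3.200 kΩ.
Then V_out = V_in · R2'/(R1 + R2') = 4.42 × 3.200/6.120 = 2.311 V.

V_out ≈ 2.31 V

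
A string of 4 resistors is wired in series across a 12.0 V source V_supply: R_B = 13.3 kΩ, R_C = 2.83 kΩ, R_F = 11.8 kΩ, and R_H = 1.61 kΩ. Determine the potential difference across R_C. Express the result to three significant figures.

V ≈ 1.15 V

Total series resistance ΣR = 13.3 + 2.83 + 11.8 + 1.61 = 29.54 kΩ.
By the voltage-divider rule, V = 12.0 × 2.830/29.54 = 1.150 V.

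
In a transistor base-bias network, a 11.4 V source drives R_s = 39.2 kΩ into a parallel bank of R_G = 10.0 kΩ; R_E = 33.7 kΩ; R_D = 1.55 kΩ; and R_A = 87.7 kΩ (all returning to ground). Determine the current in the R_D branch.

I ≈ 0.231 mA

Parallel bank: R_p = 1/(1/10.0 + 1/33.7 + 1/1.55 + 1/87.7) = 1.272 kΩ.
Node voltage V_A = V_DC · R_p/(R_s + R_p) = 11.4 × 0.03143 = 0.3583 V.
Branch current I = V_A/R_D = 0.3583/1.55 = 0.2311 mA.
(Equivalently: I_total = 0.2817 mA, then current-divider fraction G_k/ΣG = 0.8206.)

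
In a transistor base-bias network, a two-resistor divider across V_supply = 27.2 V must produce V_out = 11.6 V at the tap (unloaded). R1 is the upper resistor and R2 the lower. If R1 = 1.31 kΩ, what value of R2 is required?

Required fraction k = V_out/V_supply = 0.4265.
R2 = R1 · 0.4265/(1 − 0.4265) = 0.9741 kΩ.

R2 ≈ 0.974 kΩ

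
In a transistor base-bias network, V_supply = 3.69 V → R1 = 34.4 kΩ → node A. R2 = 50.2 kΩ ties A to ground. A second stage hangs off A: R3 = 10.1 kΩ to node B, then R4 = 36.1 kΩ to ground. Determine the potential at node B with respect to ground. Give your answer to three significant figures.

V_B ≈ 1.19 V

Looking into the second stage from A: R3 + R4 = 46.20 kΩ appears in parallel with R2.
Effective lower resistance at A: R2 ‖ 46.20 = 24.06 kΩ.
V_A = 3.69 × 24.06/(34.4 + 24.06) = 1.519 V.
Stage 2 is unloaded, so V_B = V_A · R4/(R3+R4) = 1.519 × 36.1/46.20 = 1.187 V.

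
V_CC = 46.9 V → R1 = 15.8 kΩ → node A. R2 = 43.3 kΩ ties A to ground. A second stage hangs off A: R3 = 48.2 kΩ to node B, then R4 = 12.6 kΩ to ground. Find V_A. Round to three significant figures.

V_A ≈ 28.9 V

Node A sees R2 in parallel with the series input of stage 2, R3 + R4 = 60.80 kΩ.
Effective lower resistance at A: R2 ‖ 60.80 = 25.29 kΩ.
First divider: V_A = V_CC · 25.29/(15.8 + 25.29) = 28.87 V.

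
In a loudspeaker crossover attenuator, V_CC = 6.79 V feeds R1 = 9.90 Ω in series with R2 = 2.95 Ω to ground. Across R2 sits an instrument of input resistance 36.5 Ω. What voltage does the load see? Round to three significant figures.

V_out ≈ 1.47 V

R2 ‖ R_L = (2.95 × 36.5)/(2.95 + 36.5) = 2.729 Ω.
Now apply the divider: V_out = 6.79 × 0.2161 = 1.467 V.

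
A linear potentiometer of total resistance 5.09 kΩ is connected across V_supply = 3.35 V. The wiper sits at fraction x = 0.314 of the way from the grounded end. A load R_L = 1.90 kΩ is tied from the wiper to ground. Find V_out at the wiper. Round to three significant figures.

V_out ≈ 0.667 V

The pot divides into 3.492 kΩ above the wiper and 1.598 kΩ below.
(x·R_p) ‖ R_L = 0.8681 kΩ.
Loaded-divider output: V_out = 3.35 × 0.1991 = 0.6670 V.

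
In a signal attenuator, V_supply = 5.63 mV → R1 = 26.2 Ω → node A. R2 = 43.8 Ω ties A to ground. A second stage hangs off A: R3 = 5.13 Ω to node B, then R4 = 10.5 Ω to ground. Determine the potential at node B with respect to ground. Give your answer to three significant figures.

The second stage (R3 + R4 = 15.63 Ω) loads node A in parallel with R2.
R2 ‖ (R3+R4) = 11.52 Ω.
V_A = 5.63 × 11.52/(26.2 + 11.52) = 1.719 mV.
V_B = V_A × 0.6718 = 1.155 mV.

V_B ≈ 1.16 mV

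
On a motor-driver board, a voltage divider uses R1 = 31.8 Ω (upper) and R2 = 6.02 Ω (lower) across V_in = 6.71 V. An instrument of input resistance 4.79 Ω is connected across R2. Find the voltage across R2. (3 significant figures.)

R2 ‖ R_L = (6.02 × 4.79)/(6.02 + 4.79) = 2.668 Ω.
Then V_out = V_in · R2'/(R1 + R2') = 6.71 × 2.668/34.47 = 0.5193 V.

V_out ≈ 0.519 V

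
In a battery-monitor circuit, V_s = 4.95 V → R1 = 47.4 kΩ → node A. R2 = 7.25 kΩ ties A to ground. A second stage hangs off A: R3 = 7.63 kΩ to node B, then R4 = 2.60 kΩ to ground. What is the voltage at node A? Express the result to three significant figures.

V_A ≈ 0.407 V

Node A sees R2 in parallel with the series input of stage 2, R3 + R4 = 10.23 kΩ.
R2 ‖ (R3+R4) = 4.243 kΩ.
So V_A = 4.95 × 0.08216 = 0.4067 V.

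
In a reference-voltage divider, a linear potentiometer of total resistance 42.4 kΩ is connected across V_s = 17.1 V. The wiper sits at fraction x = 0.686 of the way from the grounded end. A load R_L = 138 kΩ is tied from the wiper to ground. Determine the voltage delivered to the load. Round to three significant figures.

V_out ≈ 11.0 V

The pot divides into 13.31 kΩ above the wiper and 29.09 kΩ below.
Lower segment in parallel with the load: 29.09 ‖ 138 = 24.02 kΩ.
V_out = 17.1 × 24.02/(13.31 + 24.02) = 11.00 V.
(Unloaded: V_out = x·V_s = 11.7 V.)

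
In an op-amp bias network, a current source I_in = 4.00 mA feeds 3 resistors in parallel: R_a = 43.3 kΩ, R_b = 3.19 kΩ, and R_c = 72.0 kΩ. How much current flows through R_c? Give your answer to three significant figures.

I ≈ 0.159 mA

ΣG = 1/43.3 + 1/3.19 + 1/72.0 = 0.3505.
R_c takes the fraction G_k/ΣG = 0.01389/0.3505 = 0.03963, so I = 4.00 × 0.03963 = 0.1585 mA.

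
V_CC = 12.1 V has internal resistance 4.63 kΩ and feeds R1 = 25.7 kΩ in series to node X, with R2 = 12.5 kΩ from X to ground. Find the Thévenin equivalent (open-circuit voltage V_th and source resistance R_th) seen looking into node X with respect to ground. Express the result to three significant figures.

R1' = 4.63 + 25.7 = 30.33 kΩ (source resistance + R1).
With X open, the divider is unloaded: V_th = 12.1 × 12.5/42.83 = 3.531 V.
Zeroing V_CC shorts the top of R1' to ground, so R_th = R1' ‖ R2 = 8.852 kΩ.

V_th ≈ 3.53 V, R_th ≈ 8.85 kΩ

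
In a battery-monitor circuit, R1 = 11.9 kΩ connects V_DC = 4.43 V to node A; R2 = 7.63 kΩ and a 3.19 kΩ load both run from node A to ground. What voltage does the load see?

V_out ≈ 0.704 V

First combine the lower leg with the load: R2 ‖ R_L = 2.250 kΩ.
Now apply the divider: V_out = 4.43 × 0.1590 = 0.7043 V.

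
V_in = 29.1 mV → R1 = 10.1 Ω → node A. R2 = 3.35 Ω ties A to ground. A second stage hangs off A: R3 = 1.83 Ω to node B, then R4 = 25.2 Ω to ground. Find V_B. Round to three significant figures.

V_B ≈ 6.18 mV

Node A sees R2 in parallel with the series input of stage 2, R3 + R4 = 27.03 Ω.
R2 ‖ (R3+R4) = 2.981 Ω.
So V_A = 29.1 × 0.2279 = 6.631 mV.
Then the unloaded second divider: V_B = V_A × R4/(R3+R4) = 6.631 × 0.9323 = 6.182 mV.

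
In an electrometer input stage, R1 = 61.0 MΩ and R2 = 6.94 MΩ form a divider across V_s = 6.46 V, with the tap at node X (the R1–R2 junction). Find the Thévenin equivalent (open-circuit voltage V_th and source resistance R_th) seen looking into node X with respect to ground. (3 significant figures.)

V_th ≈ 0.660 V, R_th ≈ 6.23 MΩ

V_th is the unloaded tap voltage: V_s · R2/(R1+R2) = 6.46 × 0.1021 = 0.6599 V.
With V_s suppressed (replaced by a short), R_th = R1 ‖ R2 = (61.00 × 6.94)/(61.00 + 6.94) = 6.231 MΩ.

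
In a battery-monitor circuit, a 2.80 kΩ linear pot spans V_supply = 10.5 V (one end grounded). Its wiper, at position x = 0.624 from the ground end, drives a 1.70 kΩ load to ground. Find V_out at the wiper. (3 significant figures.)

V_out ≈ 4.73 V

Lower segment x·R_p = 1.747 kΩ; upper segment (1−x)·R_p = 1.053 kΩ.
R_L loads the lower segment: effective lower R = 0.8616 kΩ.
Loaded-divider output: V_out = 10.5 × 0.4501 = 4.726 V.
(Unloaded: V_out = x·V_supply = 6.55 V.)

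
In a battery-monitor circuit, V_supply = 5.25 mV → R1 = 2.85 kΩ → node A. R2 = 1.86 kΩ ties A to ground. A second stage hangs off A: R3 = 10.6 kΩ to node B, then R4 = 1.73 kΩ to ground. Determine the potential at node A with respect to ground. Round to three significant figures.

The second stage (R3 + R4 = 12.33 kΩ) loads node A in parallel with R2.
Effective lower resistance at A: R2 ‖ 12.33 = 1.616 kΩ.
V_A = 5.25 × 1.616/(2.85 + 1.616) = 1.900 mV.

V_A ≈ 1.90 mV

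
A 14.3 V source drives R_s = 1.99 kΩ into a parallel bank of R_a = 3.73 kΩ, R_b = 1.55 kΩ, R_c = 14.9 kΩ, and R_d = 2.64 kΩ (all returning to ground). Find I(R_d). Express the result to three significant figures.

I ≈ 1.46 mA

Equivalent of the parallel group: R_p = 0.7357 kΩ.
Node voltage V_A = V_CC · R_p/(R_s + R_p) = 14.3 × 0.2699 = 3.860 V.
I(R_d) = V_A / R_d = 3.860/2.64 = 1.462 mA.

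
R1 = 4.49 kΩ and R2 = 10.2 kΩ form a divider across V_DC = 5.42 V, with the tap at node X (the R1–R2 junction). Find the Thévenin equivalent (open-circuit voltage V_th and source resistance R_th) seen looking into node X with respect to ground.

V_th ≈ 3.76 V, R_th ≈ 3.12 kΩ

Open-circuit (no load on X): V_th = V_DC · R2/(R1 + R2) = 5.42 × 10.2/(4.490 + 10.2) = 3.763 V.
Zeroing V_DC shorts the top of R1 to ground, so R_th = R1 ‖ R2 = 3.118 kΩ.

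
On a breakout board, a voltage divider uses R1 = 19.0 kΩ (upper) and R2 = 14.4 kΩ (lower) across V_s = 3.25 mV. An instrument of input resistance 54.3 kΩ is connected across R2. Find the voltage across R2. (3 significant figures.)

V_out ≈ 1.22 mV

The load sits in parallel with R2, giving an effective lower resistance R2' = R2·R_L/(R2+R_L) = 11.38 kΩ.
Now apply the divider: V_out = 3.25 × 0.3746 = 1.218 mV.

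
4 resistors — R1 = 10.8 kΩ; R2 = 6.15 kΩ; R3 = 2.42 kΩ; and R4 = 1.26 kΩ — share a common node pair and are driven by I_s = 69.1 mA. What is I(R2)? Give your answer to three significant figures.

I ≈ 7.68 mA

Conductances: ΣG = 1/10.8 + 1/6.15 + 1/2.42 + 1/1.26 = 1.462 (1/kΩ).
Current divider: I(R2) = I_s · G_k/ΣG = 69.1 × (0.1626/1.462) = 69.1 × 0.1112 = 7.685 mA.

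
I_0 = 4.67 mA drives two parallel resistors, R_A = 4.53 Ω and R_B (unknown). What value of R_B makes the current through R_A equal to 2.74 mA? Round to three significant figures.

R_B ≈ 6.43 Ω

The fraction through R_A equals R_B/(R_A+R_B).
2.74/4.67 = R_B/(R_A + R_B) → R_B = R_A · (0.5867)/(1 − 0.5867) = 4.53 × 1.420 = 6.431 Ω.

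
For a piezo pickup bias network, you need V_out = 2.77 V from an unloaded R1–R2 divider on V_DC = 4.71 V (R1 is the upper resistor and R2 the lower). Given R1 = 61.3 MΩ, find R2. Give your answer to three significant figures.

R2 ≈ 87.5 MΩ

V_out/V_DC = R2/(R1+R2) = 0.5881.
Rearranging, R2 = R1·k/(1−k) = 61.3 × 1.428 = 87.53 MΩ.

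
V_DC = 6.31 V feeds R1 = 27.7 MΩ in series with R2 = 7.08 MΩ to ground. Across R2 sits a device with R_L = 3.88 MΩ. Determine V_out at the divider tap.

V_out ≈ 0.524 V

R2 ‖ R_L = (7.08 × 3.88)/(7.08 + 3.88) = 2.506 MΩ.
Voltage divider with the loaded lower leg: V_out = 6.31 × 2.506/(27.7 + 2.506) = 6.31 × 0.08298 = 0.5236 V.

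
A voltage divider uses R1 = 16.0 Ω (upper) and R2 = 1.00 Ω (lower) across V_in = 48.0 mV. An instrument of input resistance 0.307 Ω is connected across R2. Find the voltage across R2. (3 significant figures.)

The load sits in parallel with R2, giving an effective lower resistance R2' = R2·R_L/(R2+R_L) = 0.2349 Ω.
Voltage divider with the loaded lower leg: V_out = 48.0 × 0.2349/(16.0 + 0.2349) = 48.0 × 0.01447 = 0.6945 mV.
(Unloaded it would be 2.82 mV; the load pulls it down.)

V_out ≈ 0.694 mV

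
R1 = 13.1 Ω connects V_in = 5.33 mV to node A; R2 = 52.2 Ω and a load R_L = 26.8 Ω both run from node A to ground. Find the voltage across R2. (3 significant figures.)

First combine the lower leg with the load: R2 ‖ R_L = 17.71 Ω.
Voltage divider with the loaded lower leg: V_out = 5.33 × 17.71/(13.1 + 17.71) = 5.33 × 0.5748 = 3.064 mV.

V_out ≈ 3.06 mV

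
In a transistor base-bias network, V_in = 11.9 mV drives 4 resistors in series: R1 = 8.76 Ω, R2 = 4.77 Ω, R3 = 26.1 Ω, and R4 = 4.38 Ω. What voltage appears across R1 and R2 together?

ΣR = 8.76 + 4.77 + 26.1 + 4.38 = 44.01 Ω.
R_{R1..R2} = 8.76 + 4.77 = 13.53 Ω.
By the voltage-divider rule, V = 11.9 × 13.53/44.01 = 3.658 mV.

V ≈ 3.66 mV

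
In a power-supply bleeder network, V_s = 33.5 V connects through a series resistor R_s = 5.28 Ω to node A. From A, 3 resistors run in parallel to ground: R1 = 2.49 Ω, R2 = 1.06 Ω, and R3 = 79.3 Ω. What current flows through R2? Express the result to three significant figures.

Parallel bank: R_p = 1/(1/2.49 + 1/1.06 + 1/79.3) = 0.7366 Ω.
Node voltage V_A = V_s · R_p/(R_s + R_p) = 33.5 × 0.1224 = 4.101 V.
I(R2) = V_A / R2 = 4.101/1.06 = 3.869 A.

I ≈ 3.87 A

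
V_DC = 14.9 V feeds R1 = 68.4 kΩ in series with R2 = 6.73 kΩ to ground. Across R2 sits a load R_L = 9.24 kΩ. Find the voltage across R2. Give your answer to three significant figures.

The load sits in parallel with R2, giving an effective lower resistance R2' = R2·R_L/(R2+R_L) = 3.894 kΩ.
Then V_out = V_DC · R2'/(R1 + R2') = 14.9 × 3.894/72.29 = 0.8025 V.

V_out ≈ 0.803 V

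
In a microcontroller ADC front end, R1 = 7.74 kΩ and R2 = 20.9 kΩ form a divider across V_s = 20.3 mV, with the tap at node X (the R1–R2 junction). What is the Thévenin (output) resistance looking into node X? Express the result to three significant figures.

R_th ≈ 5.65 kΩ

With V_s suppressed (replaced by a short), R_th = R1 ‖ R2 = (7.740 × 20.9)/(7.740 + 20.9) = 5.648 kΩ.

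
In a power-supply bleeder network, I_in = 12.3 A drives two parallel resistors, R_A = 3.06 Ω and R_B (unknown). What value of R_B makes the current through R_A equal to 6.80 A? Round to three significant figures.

In a two-way split, I_A/I_in = R_B/(R_A + R_B).
6.80/12.3 = R_B/(R_A + R_B) → R_B = R_A · (0.5528)/(1 − 0.5528) = 3.06 × 1.236 = 3.783 Ω.

R_B ≈ 3.78 Ω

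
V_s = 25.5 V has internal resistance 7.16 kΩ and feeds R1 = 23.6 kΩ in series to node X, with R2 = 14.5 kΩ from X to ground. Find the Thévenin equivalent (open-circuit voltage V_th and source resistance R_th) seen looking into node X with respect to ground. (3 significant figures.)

V_th ≈ 8.17 V, R_th ≈ 9.85 kΩ

R1' = 7.16 + 23.6 = 30.76 kΩ (source resistance + R1).
Open-circuit (no load on X): V_th = V_s · R2/(R1' + R2) = 25.5 × 14.5/(30.76 + 14.5) = 8.169 V.
Looking into X with the source shorted: R_th = R1'·R2/(R1'+R2) = 30.76 × 14.5/45.26 = 9.855 kΩ.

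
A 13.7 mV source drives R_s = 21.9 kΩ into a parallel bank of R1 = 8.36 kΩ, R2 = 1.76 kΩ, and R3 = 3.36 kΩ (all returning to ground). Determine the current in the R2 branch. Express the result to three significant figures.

Parallel bank: R_p = 1/(1/8.36 + 1/1.76 + 1/3.36) = 1.015 kΩ.
V_A = 13.7 × 1.015/22.91 = 0.6067 mV.
I(R2) = V_A / R2 = 0.6067/1.76 = 0.3447 µA.

I ≈ 0.345 µA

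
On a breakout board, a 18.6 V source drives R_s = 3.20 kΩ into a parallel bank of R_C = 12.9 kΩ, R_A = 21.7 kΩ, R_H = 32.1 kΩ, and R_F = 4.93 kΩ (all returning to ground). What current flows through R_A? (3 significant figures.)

I ≈ 0.400 mA

Combine the parallel branches: R_p = (1/12.9 + 1/21.7 + 1/32.1 + 1/4.93)⁻¹ = 2.796 kΩ.
Node voltage V_A = V_CC · R_p/(R_s + R_p) = 18.6 × 0.4664 = 8.674 V.
I(R_A) = V_A / R_A = 8.674/21.7 = 0.3997 mA.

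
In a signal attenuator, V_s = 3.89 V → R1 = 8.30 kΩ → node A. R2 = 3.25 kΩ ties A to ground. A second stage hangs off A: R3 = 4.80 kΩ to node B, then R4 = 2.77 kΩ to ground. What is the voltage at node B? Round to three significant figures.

V_B ≈ 0.306 V

The second stage (R3 + R4 = 7.570 kΩ) loads node A in parallel with R2.
R2 ‖ (R3+R4) = 2.274 kΩ.
V_A = 3.89 × 2.274/(8.30 + 2.274) = 0.8365 V.
Then the unloaded second divider: V_B = V_A × R4/(R3+R4) = 0.8365 × 0.3659 = 0.3061 V.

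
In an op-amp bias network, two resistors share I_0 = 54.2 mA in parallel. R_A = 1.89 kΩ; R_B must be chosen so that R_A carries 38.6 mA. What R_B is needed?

R_B ≈ 4.68 kΩ

Two-branch current divider: I_A = I_0 · R_B/(R_A + R_B).
38.6/54.2 = R_B/(R_A + R_B) → R_B = R_A · (0.7122)/(1 − 0.7122) = 1.89 × 2.474 = 4.677 kΩ.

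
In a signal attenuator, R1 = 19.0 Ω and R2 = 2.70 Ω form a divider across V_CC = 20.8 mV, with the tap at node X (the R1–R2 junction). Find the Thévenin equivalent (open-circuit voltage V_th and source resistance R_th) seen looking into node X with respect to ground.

V_th ≈ 2.59 mV, R_th ≈ 2.36 Ω

Open-circuit (no load on X): V_th = V_CC · R2/(R1 + R2) = 20.8 × 2.70/(19.00 + 2.70) = 2.588 mV.
Zeroing V_CC shorts the top of R1 to ground, so R_th = R1 ‖ R2 = 2.364 Ω.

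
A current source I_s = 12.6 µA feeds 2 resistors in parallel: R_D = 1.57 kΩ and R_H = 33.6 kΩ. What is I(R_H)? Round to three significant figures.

For two parallel branches, I_k = I_s · (other R)/(sum of R).
I(R_H) = 12.6 × 1.57/(1.57 + 33.6) = 12.6 × 0.04464 = 0.5625 µA.

I ≈ 0.562 µA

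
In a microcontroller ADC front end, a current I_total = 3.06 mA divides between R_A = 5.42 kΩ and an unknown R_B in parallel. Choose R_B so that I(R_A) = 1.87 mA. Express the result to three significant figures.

The fraction through R_A equals R_B/(R_A+R_B).
With f = 0.6111, R_B = R_A · f/(1−f) = 5.42 × 1.571 = 8.517 kΩ.

R_B ≈ 8.52 kΩ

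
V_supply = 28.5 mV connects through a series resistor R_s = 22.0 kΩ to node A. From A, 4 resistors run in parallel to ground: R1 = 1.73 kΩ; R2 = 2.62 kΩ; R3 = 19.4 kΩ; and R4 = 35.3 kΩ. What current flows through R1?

Equivalent of the parallel group: R_p = 0.9619 kΩ.
V_A by voltage divider: V_A = 28.5 × 0.9619/(22.0 + 0.9619) = 1.194 mV.
Branch current I = V_A/R1 = 1.194/1.73 = 0.6901 µA.

I ≈ 0.690 µA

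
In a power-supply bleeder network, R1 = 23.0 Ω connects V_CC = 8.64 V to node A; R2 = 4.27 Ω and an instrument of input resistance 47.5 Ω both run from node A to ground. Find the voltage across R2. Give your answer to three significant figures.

V_out ≈ 1.26 V

The load sits in parallel with R2, giving an effective lower resistance R2' = R2·R_L/(R2+R_L) = 3.918 Ω.
Now apply the divider: V_out = 8.64 × 0.1455 = 1.258 V.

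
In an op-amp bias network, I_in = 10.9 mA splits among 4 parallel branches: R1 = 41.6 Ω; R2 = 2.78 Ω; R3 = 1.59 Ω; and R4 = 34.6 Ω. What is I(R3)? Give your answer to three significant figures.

Total conductance ΣG = 1/41.6 + 1/2.78 + 1/1.59 + 1/34.6 = 1.042 (units of 1/Ω).
R3 takes the fraction G_k/ΣG = 0.6289/1.042 = 0.6038, so I = 10.9 × 0.6038 = 6.582 mA.

I ≈ 6.58 mA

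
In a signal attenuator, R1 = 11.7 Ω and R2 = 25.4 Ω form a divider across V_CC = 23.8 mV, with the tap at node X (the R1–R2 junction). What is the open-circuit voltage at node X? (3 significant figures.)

With X open, the divider is unloaded: V_th = 23.8 × 25.4/37.10 = 16.29 mV.

V_th ≈ 16.3 mV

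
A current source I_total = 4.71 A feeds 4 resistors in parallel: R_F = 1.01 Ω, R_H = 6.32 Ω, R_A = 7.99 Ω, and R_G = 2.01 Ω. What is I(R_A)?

Conductances: ΣG = 1/1.01 + 1/6.32 + 1/7.99 + 1/2.01 = 1.771 (1/Ω).
R_A takes the fraction G_k/ΣG = 0.1252/1.771 = 0.07067, so I = 4.71 × 0.07067 = 0.3329 A.

I ≈ 0.333 A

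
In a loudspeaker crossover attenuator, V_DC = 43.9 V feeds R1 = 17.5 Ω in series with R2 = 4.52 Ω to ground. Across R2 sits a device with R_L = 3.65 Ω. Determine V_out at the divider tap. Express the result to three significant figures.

V_out ≈ 4.54 V

The load sits in parallel with R2, giving an effective lower resistance R2' = R2·R_L/(R2+R_L) = 2.019 Ω.
Now apply the divider: V_out = 43.9 × 0.1035 = 4.542 V.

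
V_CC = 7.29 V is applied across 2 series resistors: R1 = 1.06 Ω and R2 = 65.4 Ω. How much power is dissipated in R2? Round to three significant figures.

P ≈ 0.787 W

Series current I = V_CC/ΣR = 7.29/66.46 = 0.1097 A.
V(R2) = I·R = 7.174 V; P = V·I = 7.174 × 0.1097 = 0.7869 W.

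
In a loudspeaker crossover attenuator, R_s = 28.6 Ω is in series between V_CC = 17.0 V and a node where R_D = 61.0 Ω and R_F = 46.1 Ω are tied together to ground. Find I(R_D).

I ≈ 0.133 A

Combine the parallel branches: R_p = (1/61.0 + 1/46.1)⁻¹ = 26.26 Ω.
Node voltage V_A = V_CC · R_p/(R_s + R_p) = 17.0 × 0.4786 = 8.137 V.
Branch current I = V_A/R_D = 8.137/61.0 = 0.1334 A.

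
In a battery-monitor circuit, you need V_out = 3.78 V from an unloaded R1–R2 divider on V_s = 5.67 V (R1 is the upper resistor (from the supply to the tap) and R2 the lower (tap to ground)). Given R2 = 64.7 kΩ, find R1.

R1 ≈ 32.4 kΩ

V_out/V_s = R2/(R1+R2) = 0.6667.
R1 = R2·(1/k − 1) = 64.7 × 0.5000 = 32.35 kΩ.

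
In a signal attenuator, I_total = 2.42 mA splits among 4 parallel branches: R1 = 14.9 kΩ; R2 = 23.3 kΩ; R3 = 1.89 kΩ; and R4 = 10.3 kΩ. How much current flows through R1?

I ≈ 0.221 mA

Total conductance ΣG = 1/14.9 + 1/23.3 + 1/1.89 + 1/10.3 = 0.7362 (units of 1/kΩ).
By the current-divider rule, I = I_total · G_k/ΣG = 2.42 × 0.09116 = 0.2206 mA.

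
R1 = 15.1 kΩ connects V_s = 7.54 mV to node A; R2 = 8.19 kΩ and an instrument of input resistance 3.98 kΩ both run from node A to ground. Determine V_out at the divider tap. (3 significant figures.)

First combine the lower leg with the load: R2 ‖ R_L = 2.678 kΩ.
Then V_out = V_s · R2'/(R1 + R2') = 7.54 × 2.678/17.78 = 1.136 mV.
(Unloaded it would be 2.65 mV; the load pulls it down.)

V_out ≈ 1.14 mV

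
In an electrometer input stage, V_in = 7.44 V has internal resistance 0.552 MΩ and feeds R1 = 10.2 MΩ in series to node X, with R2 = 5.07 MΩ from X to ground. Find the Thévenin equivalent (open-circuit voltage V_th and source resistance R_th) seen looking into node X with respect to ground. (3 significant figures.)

R1' = 0.552 + 10.2 = 10.75 MΩ (source resistance + R1).
V_th is the unloaded tap voltage: V_in · R2/(R1'+R2) = 7.44 × 0.3204 = 2.384 V.
Zeroing V_in shorts the top of R1' to ground, so R_th = R1' ‖ R2 = 3.445 MΩ.

V_th ≈ 2.38 V, R_th ≈ 3.45 MΩ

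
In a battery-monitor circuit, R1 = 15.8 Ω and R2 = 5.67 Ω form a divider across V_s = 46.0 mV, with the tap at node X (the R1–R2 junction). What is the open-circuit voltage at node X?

With X open, the divider is unloaded: V_th = 46.0 × 5.67/21.47 = 12.15 mV.

V_th ≈ 12.1 mV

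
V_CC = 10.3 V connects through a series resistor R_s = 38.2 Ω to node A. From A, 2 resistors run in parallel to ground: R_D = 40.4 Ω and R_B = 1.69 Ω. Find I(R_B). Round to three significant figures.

I ≈ 0.248 A

Equivalent of the parallel group: R_p = 1.622 Ω.
V_A by voltage divider: V_A = 10.3 × 1.622/(38.2 + 1.622) = 0.4196 V.
Branch current I = V_A/R_B = 0.4196/1.69 = 0.2483 A.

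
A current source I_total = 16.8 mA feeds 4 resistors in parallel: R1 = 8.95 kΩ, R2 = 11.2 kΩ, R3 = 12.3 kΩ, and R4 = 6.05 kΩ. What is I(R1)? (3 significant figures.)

ΣG = 1/8.95 + 1/11.2 + 1/12.3 + 1/6.05 = 0.4476.
R1 takes the fraction G_k/ΣG = 0.1117/0.4476 = 0.2496, so I = 16.8 × 0.2496 = 4.194 mA.

I ≈ 4.19 mA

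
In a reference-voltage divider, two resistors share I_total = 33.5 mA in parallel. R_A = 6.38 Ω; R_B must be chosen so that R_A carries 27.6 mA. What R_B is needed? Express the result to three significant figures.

In a two-way split, I_A/I_total = R_B/(R_A + R_B).
With f = 0.8239, R_B = R_A · f/(1−f) = 6.38 × 4.678 = 29.85 Ω.

R_B ≈ 29.8 Ω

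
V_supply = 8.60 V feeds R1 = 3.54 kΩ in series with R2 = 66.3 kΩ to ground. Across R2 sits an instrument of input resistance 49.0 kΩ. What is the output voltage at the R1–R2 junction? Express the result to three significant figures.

V_out ≈ 7.64 V

First combine the lower leg with the load: R2 ‖ R_L = 28.18 kΩ.
Now apply the divider: V_out = 8.60 × 0.8884 = 7.640 V.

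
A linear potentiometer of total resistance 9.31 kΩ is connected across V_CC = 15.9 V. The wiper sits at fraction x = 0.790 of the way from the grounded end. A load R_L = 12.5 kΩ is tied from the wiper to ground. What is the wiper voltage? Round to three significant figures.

Split the track: R_lower = x·R_p = 7.355 kΩ, R_upper = (1−x)·R_p = 1.955 kΩ.
Lower segment in parallel with the load: 7.355 ‖ 12.5 = 4.630 kΩ.
V_out = 15.9 × 4.630/(1.955 + 4.630) = 11.18 V.

V_out ≈ 11.2 V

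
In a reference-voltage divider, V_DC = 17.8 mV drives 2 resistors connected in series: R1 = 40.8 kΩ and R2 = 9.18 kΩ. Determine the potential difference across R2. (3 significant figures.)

Series total: ΣR = 40.8 + 9.18 = 49.98 kΩ.
V = V_DC · R/ΣR = 17.8 × 0.1837 = 3.269 mV.

V ≈ 3.27 mV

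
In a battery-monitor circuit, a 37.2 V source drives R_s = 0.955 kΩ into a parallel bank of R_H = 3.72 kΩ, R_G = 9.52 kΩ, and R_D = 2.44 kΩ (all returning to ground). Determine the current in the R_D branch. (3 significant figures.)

I ≈ 8.72 mA

Combine the parallel branches: R_p = (1/3.72 + 1/9.52 + 1/2.44)⁻¹ = 1.276 kΩ.
Node voltage V_A = V_in · R_p/(R_s + R_p) = 37.2 × 0.5719 = 21.28 V.
Branch current I = V_A/R_D = 21.28/2.44 = 8.720 mA.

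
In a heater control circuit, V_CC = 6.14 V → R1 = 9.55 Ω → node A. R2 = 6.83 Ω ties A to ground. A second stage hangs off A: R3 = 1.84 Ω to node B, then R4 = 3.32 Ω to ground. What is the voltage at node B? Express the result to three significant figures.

The second stage (R3 + R4 = 5.160 Ω) loads node A in parallel with R2.
Effective lower resistance at A: R2 ‖ 5.160 = 2.939 Ω.
V_A = 6.14 × 2.939/(9.55 + 2.939) = 1.445 V.
V_B = V_A × 0.6434 = 0.9298 V.

V_B ≈ 0.930 V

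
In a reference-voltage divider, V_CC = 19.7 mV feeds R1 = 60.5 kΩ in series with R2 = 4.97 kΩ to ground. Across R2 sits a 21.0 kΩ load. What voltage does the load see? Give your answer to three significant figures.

V_out ≈ 1.23 mV

R2 ‖ R_L = (4.97 × 21.0)/(4.97 + 21.0) = 4.019 kΩ.
Voltage divider with the loaded lower leg: V_out = 19.7 × 4.019/(60.5 + 4.019) = 19.7 × 0.06229 = 1.227 mV.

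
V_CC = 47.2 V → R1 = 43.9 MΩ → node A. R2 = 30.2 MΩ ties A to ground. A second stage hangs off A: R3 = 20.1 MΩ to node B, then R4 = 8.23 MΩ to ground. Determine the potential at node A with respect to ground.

Looking into the second stage from A: R3 + R4 = 28.33 MΩ appears in parallel with R2.
Effective lower resistance at A: R2 ‖ 28.33 = 14.62 MΩ.
So V_A = 47.2 × 0.2498 = 11.79 V.

V_A ≈ 11.8 V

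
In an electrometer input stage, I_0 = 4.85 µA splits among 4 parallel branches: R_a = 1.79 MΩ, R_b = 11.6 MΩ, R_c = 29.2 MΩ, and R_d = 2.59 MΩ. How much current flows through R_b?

I ≈ 0.393 µA

Conductances: ΣG = 1/1.79 + 1/11.6 + 1/29.2 + 1/2.59 = 1.065 (1/MΩ).
R_b takes the fraction G_k/ΣG = 0.08621/1.065 = 0.08093, so I = 4.85 × 0.08093 = 0.3925 µA.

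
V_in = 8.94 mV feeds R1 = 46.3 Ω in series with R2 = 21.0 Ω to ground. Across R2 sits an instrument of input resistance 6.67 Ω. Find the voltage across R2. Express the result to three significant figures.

V_out ≈ 0.881 mV

First combine the lower leg with the load: R2 ‖ R_L = 5.062 Ω.
Voltage divider with the loaded lower leg: V_out = 8.94 × 5.062/(46.3 + 5.062) = 8.94 × 0.09856 = 0.8811 mV.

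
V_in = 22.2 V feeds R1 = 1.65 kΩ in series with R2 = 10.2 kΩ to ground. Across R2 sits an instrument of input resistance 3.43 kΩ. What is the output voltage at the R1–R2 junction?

The load sits in parallel with R2, giving an effective lower resistance R2' = R2·R_L/(R2+R_L) = 2.567 kΩ.
Voltage divider with the loaded lower leg: V_out = 22.2 × 2.567/(1.65 + 2.567) = 22.2 × 0.6087 = 13.51 V.

V_out ≈ 13.5 V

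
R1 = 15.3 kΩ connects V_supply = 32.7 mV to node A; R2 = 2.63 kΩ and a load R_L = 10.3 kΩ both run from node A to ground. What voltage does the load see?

V_out ≈ 3.94 mV

R2 ‖ R_L = (2.63 × 10.3)/(2.63 + 10.3) = 2.095 kΩ.
Now apply the divider: V_out = 32.7 × 0.1204 = 3.938 mV.
(Unloaded it would be 4.80 mV; the load pulls it down.)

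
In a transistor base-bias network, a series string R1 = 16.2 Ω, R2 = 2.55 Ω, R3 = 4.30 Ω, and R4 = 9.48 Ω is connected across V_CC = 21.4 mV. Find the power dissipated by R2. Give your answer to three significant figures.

P ≈ 1.10 µW

The common current is I = 21.4/32.53 = 0.6579 mA.
P(R2) = I²·R2 = (0.6579)² × 2.55 = 1.104 µW.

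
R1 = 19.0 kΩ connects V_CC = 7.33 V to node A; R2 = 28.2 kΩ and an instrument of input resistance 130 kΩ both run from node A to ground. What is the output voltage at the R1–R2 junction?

V_out ≈ 4.03 V

First combine the lower leg with the load: R2 ‖ R_L = 23.17 kΩ.
Now apply the divider: V_out = 7.33 × 0.5495 = 4.028 V.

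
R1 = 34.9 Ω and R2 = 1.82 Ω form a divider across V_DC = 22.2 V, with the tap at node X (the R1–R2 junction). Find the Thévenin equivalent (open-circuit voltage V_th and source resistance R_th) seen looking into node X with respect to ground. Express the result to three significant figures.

With X open, the divider is unloaded: V_th = 22.2 × 1.82/36.72 = 1.100 V.
Zeroing V_DC shorts the top of R1 to ground, so R_th = R1 ‖ R2 = 1.730 Ω.

V_th ≈ 1.10 V, R_th ≈ 1.73 Ω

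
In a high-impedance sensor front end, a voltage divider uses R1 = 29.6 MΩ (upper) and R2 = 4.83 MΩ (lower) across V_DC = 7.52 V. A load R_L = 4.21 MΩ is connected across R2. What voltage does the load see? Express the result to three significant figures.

First combine the lower leg with the load: R2 ‖ R_L = 2.249 MΩ.
Voltage divider with the loaded lower leg: V_out = 7.52 × 2.249/(29.6 + 2.249) = 7.52 × 0.07063 = 0.5311 V.
(Unloaded it would be 1.05 V; the load pulls it down.)

V_out ≈ 0.531 V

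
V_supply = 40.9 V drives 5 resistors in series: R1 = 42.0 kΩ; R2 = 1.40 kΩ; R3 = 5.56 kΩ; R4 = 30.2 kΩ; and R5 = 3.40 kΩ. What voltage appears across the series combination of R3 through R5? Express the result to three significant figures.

V ≈ 19.4 V

ΣR = 42.0 + 1.40 + 5.56 + 30.2 + 3.40 = 82.56 kΩ.
R_{R3..R5} = 5.56 + 30.2 + 3.40 = 39.16 kΩ.
Voltage divider: V = V_supply · (39.16 / 82.56) = 40.9 × 0.4743 = 19.40 V.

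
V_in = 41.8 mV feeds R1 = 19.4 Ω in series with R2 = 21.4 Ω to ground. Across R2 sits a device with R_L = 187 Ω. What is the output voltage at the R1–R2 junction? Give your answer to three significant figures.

V_out ≈ 20.8 mV

First combine the lower leg with the load: R2 ‖ R_L = 19.20 Ω.
Now apply the divider: V_out = 41.8 × 0.4974 = 20.79 mV.
(Unloaded it would be 21.9 mV; the load pulls it down.)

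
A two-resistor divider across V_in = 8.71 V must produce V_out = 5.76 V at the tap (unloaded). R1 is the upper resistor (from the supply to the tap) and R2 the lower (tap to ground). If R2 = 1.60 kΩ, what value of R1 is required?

R1 ≈ 0.819 kΩ

The divider ratio is R2/(R1+R2) = 5.76/8.71 = 0.6613.
So R1 = R2 · (V_in/V_out − 1) = 1.60 × (8.71/5.76 − 1) = 1.60 × 0.5122 = 0.8194 kΩ.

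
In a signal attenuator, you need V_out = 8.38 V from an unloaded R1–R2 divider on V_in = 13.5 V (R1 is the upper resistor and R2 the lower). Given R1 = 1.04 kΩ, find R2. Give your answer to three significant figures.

R2 ≈ 1.70 kΩ

The divider ratio is R2/(R1+R2) = 8.38/13.5 = 0.6207.
R2 = R1 · 0.6207/(1 − 0.6207) = 1.702 kΩ.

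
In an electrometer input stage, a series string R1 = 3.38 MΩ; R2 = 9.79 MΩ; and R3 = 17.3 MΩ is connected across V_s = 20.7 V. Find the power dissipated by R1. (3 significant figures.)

P ≈ 1.56 µW

The common current is I = 20.7/30.47 = 0.6794 µA.
V(R1) = I·R = 2.296 V; P = V·I = 2.296 × 0.6794 = 1.560 µW.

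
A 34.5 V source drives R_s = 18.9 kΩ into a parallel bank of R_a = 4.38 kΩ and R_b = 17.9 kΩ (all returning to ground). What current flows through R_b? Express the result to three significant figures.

I ≈ 0.303 mA

Equivalent of the parallel group: R_p = 3.519 kΩ.
V_A by voltage divider: V_A = 34.5 × 3.519/(18.9 + 3.519) = 5.415 V.
I(R_b) = V_A / R_b = 5.415/17.9 = 0.3025 mA.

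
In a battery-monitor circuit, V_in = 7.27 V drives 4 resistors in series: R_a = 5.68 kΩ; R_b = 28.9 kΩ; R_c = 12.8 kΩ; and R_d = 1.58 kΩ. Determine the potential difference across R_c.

V ≈ 1.90 V

ΣR = 5.68 + 28.9 + 12.8 + 1.58 = 48.96 kΩ.
Voltage divider: V = V_in · (12.80 / 48.96) = 7.27 × 0.2614 = 1.901 V.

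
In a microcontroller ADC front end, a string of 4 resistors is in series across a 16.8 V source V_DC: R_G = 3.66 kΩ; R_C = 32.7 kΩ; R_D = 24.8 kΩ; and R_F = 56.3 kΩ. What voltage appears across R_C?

V ≈ 4.68 V

Series total: ΣR = 3.66 + 32.7 + 24.8 + 56.3 = 117.5 kΩ.
V = V_DC · R/ΣR = 16.8 × 0.2784 = 4.677 V.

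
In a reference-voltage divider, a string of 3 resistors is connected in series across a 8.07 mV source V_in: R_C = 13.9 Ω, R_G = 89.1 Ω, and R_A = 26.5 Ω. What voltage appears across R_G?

V ≈ 5.55 mV

ΣR = 13.9 + 89.1 + 26.5 = 129.5 Ω.
Voltage divider: V = V_in · (89.10 / 129.5) = 8.07 × 0.6880 = 5.552 mV.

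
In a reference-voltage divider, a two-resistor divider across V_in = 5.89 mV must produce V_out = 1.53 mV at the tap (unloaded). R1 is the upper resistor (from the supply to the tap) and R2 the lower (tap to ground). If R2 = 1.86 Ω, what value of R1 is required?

R1 ≈ 5.30 Ω

Required fraction k = V_out/V_in = 0.2598.
Rearranging, R1 = R2·(1−k)/k = 1.86 × 2.850 = 5.300 Ω.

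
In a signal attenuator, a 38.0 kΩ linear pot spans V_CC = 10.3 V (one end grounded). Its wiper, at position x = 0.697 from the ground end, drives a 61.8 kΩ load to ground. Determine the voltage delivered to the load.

The pot divides into 11.51 kΩ above the wiper and 26.49 kΩ below.
Lower segment in parallel with the load: 26.49 ‖ 61.8 = 18.54 kΩ.
Then V_out = V_CC · 18.54/(11.51 + 18.54) = 6.354 V.
(Unloaded: V_out = x·V_CC = 7.18 V.)

V_out ≈ 6.35 V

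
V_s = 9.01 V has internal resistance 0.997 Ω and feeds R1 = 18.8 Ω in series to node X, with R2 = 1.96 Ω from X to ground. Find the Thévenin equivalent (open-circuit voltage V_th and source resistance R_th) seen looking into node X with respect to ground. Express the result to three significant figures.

V_th ≈ 0.812 V, R_th ≈ 1.78 Ω

R1' = 0.997 + 18.8 = 19.80 Ω (source resistance + R1).
Open-circuit (no load on X): V_th = V_s · R2/(R1' + R2) = 9.01 × 1.96/(19.80 + 1.96) = 0.8117 V.
Looking into X with the source shorted: R_th = R1'·R2/(R1'+R2) = 19.80 × 1.96/21.76 = 1.783 Ω.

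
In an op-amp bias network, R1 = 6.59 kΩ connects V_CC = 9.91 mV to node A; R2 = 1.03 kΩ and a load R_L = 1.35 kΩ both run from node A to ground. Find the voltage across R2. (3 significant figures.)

R2 ‖ R_L = (1.03 × 1.35)/(1.03 + 1.35) = 0.5842 kΩ.
Then V_out = V_CC · R2'/(R1 + R2') = 9.91 × 0.5842/7.174 = 0.8070 mV.

V_out ≈ 0.807 mV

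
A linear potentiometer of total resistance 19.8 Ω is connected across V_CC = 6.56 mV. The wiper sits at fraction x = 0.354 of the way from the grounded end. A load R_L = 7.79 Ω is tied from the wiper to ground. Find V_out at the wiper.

V_out ≈ 1.47 mV

Lower segment x·R_p = 7.009 Ω; upper segment (1−x)·R_p = 12.79 Ω.
Lower segment in parallel with the load: 7.009 ‖ 7.79 = 3.690 Ω.
Loaded-divider output: V_out = 6.56 × 0.2239 = 1.469 mV.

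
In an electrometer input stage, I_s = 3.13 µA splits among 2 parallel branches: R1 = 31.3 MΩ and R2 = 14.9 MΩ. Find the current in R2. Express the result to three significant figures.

For two parallel branches, I_k = I_s · (other R)/(sum of R).
I(R2) = 3.13 × 31.3/(31.3 + 14.9) = 3.13 × 0.6775 = 2.121 µA.

I ≈ 2.12 µA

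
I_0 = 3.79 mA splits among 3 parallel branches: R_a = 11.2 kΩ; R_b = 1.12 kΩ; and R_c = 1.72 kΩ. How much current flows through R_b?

I ≈ 2.16 mA

Total conductance ΣG = 1/11.2 + 1/1.12 + 1/1.72 = 1.564 (units of 1/kΩ).
By the current-divider rule, I = I_0 · G_k/ΣG = 3.79 × 0.5710 = 2.164 mA.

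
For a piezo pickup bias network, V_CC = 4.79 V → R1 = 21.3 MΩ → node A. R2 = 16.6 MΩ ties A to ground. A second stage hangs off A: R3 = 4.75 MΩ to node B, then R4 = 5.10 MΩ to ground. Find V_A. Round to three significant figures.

V_A ≈ 1.08 V

Node A sees R2 in parallel with the series input of stage 2, R3 + R4 = 9.850 MΩ.
Effective lower resistance at A: R2 ‖ 9.850 = 6.182 MΩ.
So V_A = 4.79 × 0.2249 = 1.077 V.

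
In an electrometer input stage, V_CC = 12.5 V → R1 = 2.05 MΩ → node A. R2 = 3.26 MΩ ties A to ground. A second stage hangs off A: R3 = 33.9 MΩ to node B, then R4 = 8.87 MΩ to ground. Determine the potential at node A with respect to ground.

V_A ≈ 7.45 V

Looking into the second stage from A: R3 + R4 = 42.77 MΩ appears in parallel with R2.
R2 ‖ (R3+R4) = 3.029 MΩ.
First divider: V_A = V_CC · 3.029/(2.05 + 3.029) = 7.455 V.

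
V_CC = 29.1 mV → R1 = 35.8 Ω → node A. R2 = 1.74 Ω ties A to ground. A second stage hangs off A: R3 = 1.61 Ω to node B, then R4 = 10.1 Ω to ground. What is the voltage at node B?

The second stage (R3 + R4 = 11.71 Ω) loads node A in parallel with R2.
R2 ‖ (R3+R4) = 1.515 Ω.
V_A = 29.1 × 1.515/(35.8 + 1.515) = 1.181 mV.
V_B = V_A × 0.8625 = 1.019 mV.

V_B ≈ 1.02 mV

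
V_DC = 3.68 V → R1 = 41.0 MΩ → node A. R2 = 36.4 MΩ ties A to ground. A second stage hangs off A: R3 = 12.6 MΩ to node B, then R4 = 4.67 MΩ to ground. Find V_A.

The second stage (R3 + R4 = 17.27 MΩ) loads node A in parallel with R2.
R2 ‖ (R3+R4) = 11.71 MΩ.
So V_A = 3.68 × 0.2222 = 0.8177 V.

V_A ≈ 0.818 V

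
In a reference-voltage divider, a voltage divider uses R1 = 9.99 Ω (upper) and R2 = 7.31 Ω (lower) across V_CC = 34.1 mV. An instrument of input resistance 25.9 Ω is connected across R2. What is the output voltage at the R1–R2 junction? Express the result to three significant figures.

The load sits in parallel with R2, giving an effective lower resistance R2' = R2·R_L/(R2+R_L) = 5.701 Ω.
Voltage divider with the loaded lower leg: V_out = 34.1 × 5.701/(9.99 + 5.701) = 34.1 × 0.3633 = 12.39 mV.

V_out ≈ 12.4 mV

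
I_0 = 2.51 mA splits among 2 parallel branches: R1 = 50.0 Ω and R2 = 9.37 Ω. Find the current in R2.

I ≈ 2.11 mA

For two parallel branches, I_k = I_0 · (other R)/(sum of R).
So I = 2.51 × 50.0/59.37 = 2.114 mA.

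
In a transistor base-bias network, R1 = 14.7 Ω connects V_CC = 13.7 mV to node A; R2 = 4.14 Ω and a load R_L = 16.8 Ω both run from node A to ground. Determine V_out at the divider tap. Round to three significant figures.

The load sits in parallel with R2, giving an effective lower resistance R2' = R2·R_L/(R2+R_L) = 3.321 Ω.
Voltage divider with the loaded lower leg: V_out = 13.7 × 3.321/(14.7 + 3.321) = 13.7 × 0.1843 = 2.525 mV.

V_out ≈ 2.53 mV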